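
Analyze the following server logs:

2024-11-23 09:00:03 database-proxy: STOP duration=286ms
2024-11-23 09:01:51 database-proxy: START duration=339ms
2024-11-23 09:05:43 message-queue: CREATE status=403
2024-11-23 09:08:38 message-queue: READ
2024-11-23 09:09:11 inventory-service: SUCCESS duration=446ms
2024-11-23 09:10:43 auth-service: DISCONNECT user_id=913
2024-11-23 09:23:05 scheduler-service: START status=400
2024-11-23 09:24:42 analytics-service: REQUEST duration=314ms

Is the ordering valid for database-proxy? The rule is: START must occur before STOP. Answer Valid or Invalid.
Invalid

To validate ordering:

1. Required order: START → STOP
2. Rule: START must occur before STOP
3. Check actual order of events for database-proxy
4. Result: Invalid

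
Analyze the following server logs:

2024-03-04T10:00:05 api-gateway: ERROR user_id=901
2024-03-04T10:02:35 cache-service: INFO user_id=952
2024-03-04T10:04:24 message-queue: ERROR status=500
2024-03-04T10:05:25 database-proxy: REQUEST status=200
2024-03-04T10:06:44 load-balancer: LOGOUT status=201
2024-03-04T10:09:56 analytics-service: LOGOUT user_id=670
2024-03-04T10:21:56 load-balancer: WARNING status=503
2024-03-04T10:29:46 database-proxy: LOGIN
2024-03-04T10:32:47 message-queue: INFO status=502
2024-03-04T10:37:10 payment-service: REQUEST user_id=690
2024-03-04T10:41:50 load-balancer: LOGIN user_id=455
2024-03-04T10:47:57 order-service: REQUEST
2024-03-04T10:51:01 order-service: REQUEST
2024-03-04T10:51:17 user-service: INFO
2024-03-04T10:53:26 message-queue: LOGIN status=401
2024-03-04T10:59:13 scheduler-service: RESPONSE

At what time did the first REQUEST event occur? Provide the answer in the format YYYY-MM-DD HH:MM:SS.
2024-03-04 10:05:25

To find the first event:

1. Filter for all REQUEST events
2. Sort by timestamp
3. Select the first one
4. Timestamp: 2024-03-04 10:05:25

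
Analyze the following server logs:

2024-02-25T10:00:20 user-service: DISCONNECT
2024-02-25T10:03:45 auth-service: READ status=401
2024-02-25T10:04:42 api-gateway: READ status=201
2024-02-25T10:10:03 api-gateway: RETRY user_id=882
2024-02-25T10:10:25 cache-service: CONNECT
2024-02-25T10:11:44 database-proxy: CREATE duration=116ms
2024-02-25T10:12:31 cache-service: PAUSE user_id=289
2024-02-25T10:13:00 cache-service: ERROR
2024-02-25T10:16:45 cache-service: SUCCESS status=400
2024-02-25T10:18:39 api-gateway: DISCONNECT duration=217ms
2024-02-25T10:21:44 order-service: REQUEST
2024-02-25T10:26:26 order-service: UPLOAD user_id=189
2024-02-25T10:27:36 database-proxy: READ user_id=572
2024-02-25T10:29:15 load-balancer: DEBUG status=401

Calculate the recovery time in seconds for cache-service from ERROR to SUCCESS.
225

To calculate recovery time:

1. Find ERROR event for cache-service: 2024-02-25T10:13:00
2. Find next SUCCESS event for cache-service: 2024-02-25T10:16:45
3. Recovery time: 2024-02-25T10:16:45 - 2024-02-25T10:13:00 = 225 seconds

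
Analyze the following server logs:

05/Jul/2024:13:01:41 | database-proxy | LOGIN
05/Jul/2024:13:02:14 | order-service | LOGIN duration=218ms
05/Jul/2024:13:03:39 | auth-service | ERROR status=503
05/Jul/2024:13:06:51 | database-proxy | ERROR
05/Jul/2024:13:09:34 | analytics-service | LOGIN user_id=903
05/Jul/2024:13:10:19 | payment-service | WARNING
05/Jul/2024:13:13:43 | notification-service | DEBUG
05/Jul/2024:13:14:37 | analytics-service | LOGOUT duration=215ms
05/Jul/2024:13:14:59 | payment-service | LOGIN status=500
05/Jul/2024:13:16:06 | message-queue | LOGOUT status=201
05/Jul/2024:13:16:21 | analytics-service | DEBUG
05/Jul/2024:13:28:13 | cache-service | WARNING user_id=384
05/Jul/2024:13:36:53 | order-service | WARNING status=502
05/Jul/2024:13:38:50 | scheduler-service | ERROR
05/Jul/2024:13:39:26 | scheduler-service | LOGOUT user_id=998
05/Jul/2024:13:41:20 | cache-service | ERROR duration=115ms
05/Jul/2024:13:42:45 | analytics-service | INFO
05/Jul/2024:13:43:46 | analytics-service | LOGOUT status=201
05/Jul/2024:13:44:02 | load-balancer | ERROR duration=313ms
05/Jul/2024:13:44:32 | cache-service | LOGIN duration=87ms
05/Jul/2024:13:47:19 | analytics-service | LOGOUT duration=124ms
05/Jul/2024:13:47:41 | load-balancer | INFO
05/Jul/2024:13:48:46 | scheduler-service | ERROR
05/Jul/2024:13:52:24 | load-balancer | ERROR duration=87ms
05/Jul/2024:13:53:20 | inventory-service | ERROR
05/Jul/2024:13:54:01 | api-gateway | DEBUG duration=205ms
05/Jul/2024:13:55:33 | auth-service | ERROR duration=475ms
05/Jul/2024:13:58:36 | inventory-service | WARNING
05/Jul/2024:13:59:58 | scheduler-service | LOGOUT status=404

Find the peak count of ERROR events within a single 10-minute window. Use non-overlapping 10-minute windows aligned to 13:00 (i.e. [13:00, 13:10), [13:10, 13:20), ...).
3

To find the burst window:

1. Divide the log period into non-overlapping 10-minute windows starting at 13:00
2. Count ERROR events in each window
3. Find the window with maximum count
4. Maximum events in a window: 3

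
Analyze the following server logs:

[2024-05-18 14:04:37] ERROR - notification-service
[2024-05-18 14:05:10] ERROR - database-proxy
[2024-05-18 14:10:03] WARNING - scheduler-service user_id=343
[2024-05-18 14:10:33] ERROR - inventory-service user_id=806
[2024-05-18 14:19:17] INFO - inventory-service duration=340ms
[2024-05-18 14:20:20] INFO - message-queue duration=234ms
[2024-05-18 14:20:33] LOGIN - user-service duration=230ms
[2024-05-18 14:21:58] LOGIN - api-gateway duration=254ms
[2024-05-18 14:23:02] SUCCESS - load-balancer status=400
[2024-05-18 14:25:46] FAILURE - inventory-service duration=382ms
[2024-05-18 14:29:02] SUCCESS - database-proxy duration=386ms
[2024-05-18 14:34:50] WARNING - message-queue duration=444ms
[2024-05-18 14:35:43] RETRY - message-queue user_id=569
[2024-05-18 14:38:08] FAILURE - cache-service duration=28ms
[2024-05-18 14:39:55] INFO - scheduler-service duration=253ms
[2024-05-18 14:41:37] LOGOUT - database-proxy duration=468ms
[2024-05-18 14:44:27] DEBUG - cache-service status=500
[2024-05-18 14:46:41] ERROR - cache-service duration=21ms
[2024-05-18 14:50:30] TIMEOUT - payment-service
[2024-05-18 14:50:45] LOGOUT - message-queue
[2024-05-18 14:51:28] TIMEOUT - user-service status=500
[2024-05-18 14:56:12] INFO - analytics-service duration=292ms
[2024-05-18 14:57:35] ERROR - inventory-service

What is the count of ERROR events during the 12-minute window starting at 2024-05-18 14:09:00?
1

To count events in the time window:

1. Window boundaries: 2024-05-18 14:09:00 to 2024-05-18 14:21:00
2. Filter for ERROR events within this window
3. Count matching events: 1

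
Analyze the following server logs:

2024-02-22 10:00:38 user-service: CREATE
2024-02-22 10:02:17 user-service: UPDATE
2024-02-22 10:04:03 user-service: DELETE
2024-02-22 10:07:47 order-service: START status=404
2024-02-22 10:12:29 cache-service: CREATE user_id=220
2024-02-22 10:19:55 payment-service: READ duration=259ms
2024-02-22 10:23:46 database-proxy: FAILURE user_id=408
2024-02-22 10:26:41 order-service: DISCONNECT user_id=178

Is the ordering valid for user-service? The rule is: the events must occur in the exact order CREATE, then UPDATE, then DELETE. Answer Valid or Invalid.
Valid

To validate ordering:

1. Required order: CREATE → UPDATE → DELETE
2. Rule: the events must occur in the exact order CREATE, then UPDATE, then DELETE
3. Check actual order of events for user-service
4. Result: Valid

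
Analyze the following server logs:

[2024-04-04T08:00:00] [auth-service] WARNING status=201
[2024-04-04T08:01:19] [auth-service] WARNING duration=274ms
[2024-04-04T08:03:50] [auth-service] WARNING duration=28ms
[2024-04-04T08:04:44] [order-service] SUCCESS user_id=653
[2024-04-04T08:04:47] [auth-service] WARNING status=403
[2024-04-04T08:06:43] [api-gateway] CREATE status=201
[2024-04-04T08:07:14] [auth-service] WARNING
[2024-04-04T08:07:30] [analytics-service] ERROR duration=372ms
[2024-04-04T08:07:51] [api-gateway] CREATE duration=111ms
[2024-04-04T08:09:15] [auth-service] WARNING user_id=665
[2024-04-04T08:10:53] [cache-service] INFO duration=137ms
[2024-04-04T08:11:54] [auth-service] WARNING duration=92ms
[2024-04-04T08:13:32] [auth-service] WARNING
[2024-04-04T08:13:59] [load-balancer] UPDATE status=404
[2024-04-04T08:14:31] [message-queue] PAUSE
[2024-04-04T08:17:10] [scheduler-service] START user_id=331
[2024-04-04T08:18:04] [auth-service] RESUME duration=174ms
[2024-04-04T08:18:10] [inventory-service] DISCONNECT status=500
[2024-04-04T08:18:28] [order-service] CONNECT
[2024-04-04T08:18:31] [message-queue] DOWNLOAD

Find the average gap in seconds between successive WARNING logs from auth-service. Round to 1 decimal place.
116.0

To calculate average interval:

1. Find all WARNING events for auth-service in order
2. Calculate time gaps between consecutive events
3. Compute mean of gaps: 812 / 7 = 116.0 seconds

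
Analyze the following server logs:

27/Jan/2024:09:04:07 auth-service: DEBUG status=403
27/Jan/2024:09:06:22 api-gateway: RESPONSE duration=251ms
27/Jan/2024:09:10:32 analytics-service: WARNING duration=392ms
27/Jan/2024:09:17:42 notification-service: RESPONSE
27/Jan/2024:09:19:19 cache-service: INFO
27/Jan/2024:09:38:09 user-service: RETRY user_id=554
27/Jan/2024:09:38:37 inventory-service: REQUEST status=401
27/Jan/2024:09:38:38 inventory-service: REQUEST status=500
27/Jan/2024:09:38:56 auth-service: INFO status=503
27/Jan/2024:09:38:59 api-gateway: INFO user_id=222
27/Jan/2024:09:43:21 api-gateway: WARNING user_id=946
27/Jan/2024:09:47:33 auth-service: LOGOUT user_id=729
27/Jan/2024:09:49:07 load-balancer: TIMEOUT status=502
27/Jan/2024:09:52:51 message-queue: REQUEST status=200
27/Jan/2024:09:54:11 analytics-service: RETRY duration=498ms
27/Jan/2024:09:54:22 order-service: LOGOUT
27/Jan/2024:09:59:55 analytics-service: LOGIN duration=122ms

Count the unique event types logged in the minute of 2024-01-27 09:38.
3

To count unique event types:

1. Filter events in the minute starting at 2024-01-27 09:38
2. Extract event types from matching entries
3. Count unique types: 3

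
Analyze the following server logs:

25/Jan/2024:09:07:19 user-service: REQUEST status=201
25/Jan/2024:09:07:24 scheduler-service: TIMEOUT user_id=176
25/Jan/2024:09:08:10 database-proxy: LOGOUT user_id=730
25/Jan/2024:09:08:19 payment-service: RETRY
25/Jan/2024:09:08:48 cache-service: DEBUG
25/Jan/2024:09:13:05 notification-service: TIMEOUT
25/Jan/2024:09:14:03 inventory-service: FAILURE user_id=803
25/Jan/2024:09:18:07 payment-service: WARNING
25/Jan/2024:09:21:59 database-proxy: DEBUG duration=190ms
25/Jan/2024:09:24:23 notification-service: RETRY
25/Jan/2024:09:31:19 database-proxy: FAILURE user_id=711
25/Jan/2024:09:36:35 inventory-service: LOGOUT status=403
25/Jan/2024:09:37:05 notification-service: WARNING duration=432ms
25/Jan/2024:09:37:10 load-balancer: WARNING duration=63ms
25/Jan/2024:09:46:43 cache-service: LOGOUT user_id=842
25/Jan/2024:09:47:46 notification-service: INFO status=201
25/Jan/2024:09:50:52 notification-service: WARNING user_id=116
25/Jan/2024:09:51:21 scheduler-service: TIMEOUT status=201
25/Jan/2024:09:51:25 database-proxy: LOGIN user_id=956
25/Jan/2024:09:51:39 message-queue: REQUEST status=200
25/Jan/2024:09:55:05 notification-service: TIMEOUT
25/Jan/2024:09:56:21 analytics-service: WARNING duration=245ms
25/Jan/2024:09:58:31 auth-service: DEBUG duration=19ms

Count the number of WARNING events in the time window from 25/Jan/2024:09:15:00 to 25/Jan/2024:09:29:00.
1

To count events in the time window:

1. Window boundaries: 25/Jan/2024:09:15:00 to 25/Jan/2024:09:29:00
2. Filter for WARNING events within this window
3. Count matching events: 1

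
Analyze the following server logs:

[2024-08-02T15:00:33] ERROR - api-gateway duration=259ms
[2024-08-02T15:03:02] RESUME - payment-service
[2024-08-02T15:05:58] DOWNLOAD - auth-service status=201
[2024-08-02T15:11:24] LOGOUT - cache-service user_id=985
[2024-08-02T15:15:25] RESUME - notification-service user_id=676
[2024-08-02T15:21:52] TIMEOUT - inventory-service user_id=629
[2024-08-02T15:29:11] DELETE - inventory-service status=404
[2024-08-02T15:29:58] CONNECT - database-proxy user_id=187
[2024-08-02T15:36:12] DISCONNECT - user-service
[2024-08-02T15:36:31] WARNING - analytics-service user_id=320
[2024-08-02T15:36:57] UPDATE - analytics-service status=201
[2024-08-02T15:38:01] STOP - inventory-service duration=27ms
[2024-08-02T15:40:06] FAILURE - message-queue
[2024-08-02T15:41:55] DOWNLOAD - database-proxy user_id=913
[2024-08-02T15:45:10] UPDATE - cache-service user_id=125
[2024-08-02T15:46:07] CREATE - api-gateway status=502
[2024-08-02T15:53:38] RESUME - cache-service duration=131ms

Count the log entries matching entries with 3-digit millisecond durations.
2

To find matching entries:

1. Pattern to match: entries with 3-digit millisecond durations
2. Scan each log entry for the pattern
3. Count matches: 2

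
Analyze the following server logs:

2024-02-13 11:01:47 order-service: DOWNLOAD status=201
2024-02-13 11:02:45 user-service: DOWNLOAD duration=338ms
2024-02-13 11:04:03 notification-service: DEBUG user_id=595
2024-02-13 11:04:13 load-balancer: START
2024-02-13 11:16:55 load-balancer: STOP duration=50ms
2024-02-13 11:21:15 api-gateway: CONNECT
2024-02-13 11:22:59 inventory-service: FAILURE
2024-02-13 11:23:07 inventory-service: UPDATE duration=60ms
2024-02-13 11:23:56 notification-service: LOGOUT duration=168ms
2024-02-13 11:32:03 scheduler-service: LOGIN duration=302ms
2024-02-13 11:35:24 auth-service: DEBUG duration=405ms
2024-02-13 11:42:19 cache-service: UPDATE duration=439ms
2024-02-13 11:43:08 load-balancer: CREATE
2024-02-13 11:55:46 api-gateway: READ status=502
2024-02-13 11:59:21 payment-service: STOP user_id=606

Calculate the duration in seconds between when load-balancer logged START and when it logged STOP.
762

To find the time between events:

1. Locate the first START event for load-balancer: 2024-02-13 11:04:13
2. Locate the first STOP event for load-balancer: 2024-02-13 11:16:55
3. Calculate the difference: 2024-02-13 11:16:55 - 2024-02-13 11:04:13 = 762 seconds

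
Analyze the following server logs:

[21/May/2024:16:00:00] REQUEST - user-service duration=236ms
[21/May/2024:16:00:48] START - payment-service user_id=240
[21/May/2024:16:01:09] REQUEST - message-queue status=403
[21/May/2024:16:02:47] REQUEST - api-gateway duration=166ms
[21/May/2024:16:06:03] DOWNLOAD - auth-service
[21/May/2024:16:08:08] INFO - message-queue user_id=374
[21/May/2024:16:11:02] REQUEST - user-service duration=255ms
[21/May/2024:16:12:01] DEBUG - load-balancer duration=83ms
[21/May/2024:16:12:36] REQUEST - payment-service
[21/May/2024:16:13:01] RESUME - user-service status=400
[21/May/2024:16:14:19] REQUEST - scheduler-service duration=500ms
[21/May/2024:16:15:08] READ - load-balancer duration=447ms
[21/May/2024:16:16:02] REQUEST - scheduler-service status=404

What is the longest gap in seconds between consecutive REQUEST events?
495

To find the longest gap:

1. Extract all REQUEST events in chronological order
2. Calculate time differences between consecutive events
3. Find the maximum difference
4. Longest gap: 495 seconds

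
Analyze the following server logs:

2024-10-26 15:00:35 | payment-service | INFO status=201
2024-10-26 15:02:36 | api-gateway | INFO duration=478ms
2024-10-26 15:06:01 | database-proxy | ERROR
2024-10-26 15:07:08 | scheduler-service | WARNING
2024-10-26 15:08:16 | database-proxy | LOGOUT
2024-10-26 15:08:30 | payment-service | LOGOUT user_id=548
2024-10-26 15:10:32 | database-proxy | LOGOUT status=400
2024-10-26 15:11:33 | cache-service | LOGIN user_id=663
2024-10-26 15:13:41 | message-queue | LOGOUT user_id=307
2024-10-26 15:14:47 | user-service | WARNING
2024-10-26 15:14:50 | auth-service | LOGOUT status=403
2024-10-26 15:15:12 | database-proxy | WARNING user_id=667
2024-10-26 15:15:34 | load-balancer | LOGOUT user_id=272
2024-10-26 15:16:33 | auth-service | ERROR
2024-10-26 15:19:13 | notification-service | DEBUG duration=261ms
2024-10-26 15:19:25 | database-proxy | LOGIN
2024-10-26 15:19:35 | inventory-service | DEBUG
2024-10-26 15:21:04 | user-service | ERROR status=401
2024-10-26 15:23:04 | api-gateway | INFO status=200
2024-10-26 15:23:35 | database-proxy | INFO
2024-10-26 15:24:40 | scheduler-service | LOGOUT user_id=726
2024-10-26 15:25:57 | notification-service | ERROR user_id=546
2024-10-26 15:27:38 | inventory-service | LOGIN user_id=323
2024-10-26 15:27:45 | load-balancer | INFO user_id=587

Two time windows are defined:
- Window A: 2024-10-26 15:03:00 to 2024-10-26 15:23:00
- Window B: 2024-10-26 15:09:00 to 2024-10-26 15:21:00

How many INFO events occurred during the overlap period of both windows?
0

To find overlap events:

1. Window A: 2024-10-26 15:03:00 to 2024-10-26 15:23:00
2. Window B: 2024-10-26 15:09:00 to 2024-10-26 15:21:00
3. Overlap period: 2024-10-26 15:09:00 to 2024-10-26 15:21:00
4. Count INFO events in overlap: 0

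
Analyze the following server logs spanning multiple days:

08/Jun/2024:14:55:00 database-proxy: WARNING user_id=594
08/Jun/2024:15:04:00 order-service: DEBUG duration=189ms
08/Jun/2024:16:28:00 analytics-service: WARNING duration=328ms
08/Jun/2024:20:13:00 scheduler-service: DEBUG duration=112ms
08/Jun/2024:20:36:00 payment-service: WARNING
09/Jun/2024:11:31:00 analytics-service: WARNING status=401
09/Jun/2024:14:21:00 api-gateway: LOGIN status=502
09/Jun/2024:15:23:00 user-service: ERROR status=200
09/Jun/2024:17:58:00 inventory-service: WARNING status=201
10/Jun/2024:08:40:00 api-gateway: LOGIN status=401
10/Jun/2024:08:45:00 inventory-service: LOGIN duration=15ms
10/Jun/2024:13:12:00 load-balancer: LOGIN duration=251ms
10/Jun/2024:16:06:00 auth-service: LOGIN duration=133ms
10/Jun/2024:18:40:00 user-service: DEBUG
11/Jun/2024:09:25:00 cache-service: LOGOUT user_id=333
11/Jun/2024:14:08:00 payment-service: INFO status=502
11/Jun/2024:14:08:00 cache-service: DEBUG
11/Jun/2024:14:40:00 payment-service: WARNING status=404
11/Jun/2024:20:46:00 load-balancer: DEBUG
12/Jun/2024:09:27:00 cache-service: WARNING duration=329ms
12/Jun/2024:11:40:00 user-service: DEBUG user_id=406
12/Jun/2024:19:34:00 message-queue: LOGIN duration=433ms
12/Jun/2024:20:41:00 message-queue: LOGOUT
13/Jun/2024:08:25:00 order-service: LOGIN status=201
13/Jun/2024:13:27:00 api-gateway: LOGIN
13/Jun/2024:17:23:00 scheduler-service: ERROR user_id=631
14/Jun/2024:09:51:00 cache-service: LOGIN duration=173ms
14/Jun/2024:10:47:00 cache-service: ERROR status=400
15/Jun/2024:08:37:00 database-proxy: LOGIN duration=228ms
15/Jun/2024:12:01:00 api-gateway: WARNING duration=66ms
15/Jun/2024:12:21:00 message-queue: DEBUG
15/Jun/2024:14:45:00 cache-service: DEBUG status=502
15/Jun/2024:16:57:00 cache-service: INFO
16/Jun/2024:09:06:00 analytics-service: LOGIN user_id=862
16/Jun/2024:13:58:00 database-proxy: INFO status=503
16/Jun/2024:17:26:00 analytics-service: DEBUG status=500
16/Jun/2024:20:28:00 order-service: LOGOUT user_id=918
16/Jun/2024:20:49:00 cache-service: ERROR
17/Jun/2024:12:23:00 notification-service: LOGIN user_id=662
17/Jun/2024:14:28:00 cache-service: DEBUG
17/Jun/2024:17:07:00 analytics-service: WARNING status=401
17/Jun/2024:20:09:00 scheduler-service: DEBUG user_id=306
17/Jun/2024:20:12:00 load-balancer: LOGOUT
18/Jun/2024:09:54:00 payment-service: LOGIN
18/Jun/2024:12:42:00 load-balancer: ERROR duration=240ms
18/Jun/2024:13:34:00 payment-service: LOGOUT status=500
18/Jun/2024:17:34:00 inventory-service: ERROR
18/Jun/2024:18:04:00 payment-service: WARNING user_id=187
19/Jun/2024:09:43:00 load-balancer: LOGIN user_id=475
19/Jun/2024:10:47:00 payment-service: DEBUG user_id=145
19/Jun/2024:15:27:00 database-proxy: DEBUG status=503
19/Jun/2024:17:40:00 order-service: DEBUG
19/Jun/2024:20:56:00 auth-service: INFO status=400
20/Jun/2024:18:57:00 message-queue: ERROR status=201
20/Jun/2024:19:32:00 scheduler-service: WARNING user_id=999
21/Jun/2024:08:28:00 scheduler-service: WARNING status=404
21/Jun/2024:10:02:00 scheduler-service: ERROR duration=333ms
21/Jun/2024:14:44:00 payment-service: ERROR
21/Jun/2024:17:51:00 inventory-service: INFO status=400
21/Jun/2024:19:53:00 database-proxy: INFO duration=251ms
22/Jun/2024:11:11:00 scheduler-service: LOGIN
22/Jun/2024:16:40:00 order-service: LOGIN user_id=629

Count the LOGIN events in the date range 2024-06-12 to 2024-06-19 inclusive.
9

To filter by date range:

1. Date range: 2024-06-12 through 2024-06-19, both dates inclusive
2. Filter for LOGIN events whose date falls in this range
3. Count matching events: 9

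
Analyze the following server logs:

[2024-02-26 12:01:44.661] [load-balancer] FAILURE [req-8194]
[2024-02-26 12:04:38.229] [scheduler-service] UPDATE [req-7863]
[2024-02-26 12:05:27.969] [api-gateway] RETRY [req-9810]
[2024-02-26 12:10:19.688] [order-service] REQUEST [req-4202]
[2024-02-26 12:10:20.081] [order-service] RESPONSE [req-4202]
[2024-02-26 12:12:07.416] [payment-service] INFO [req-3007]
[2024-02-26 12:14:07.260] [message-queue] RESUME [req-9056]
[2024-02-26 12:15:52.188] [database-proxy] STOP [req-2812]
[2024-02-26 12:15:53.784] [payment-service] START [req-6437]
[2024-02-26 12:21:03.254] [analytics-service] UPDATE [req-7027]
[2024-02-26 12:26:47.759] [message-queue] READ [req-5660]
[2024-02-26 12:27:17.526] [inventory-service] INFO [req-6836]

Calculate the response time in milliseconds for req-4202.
393

To calculate latency:

1. Find REQUEST with id req-4202: 2024-02-26 12:10:19.688
2. Find RESPONSE with id req-4202: 2024-02-26 12:10:20.081
3. Latency: 2024-02-26 12:10:20.081 - 2024-02-26 12:10:19.688 = 393ms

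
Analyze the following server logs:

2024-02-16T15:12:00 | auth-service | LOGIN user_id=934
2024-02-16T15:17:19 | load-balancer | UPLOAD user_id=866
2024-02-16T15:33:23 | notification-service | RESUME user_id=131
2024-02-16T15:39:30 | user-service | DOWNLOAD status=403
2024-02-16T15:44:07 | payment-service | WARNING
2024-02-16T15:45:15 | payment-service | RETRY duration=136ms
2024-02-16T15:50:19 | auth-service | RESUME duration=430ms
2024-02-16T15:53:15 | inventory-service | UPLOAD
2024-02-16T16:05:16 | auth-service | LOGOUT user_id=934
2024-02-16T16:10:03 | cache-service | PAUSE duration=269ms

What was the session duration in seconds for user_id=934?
3196

To calculate session duration:

1. Find LOGIN event for user_id=934: 2024-02-16T15:12:00
2. Find LOGOUT event for user_id=934: 2024-02-16T16:05:16
3. Session duration: 2024-02-16T16:05:16 - 2024-02-16T15:12:00 = 3196 seconds (53 minutes)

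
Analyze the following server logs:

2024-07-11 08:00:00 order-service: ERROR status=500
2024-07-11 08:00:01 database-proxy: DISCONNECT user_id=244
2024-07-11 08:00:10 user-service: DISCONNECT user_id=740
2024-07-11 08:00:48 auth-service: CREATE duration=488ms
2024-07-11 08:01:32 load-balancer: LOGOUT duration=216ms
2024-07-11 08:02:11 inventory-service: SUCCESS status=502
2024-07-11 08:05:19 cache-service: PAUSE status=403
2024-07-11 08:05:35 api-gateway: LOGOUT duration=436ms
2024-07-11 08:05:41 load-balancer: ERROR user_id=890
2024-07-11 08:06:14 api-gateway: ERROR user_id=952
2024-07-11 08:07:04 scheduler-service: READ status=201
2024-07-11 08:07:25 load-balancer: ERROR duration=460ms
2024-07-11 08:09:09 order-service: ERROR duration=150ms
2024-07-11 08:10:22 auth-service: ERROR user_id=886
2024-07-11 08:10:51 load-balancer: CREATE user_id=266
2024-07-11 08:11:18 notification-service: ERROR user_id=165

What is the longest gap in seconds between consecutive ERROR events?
341

To find the longest gap:

1. Extract all ERROR events in chronological order
2. Calculate time differences between consecutive events
3. Find the maximum difference
4. Longest gap: 341 seconds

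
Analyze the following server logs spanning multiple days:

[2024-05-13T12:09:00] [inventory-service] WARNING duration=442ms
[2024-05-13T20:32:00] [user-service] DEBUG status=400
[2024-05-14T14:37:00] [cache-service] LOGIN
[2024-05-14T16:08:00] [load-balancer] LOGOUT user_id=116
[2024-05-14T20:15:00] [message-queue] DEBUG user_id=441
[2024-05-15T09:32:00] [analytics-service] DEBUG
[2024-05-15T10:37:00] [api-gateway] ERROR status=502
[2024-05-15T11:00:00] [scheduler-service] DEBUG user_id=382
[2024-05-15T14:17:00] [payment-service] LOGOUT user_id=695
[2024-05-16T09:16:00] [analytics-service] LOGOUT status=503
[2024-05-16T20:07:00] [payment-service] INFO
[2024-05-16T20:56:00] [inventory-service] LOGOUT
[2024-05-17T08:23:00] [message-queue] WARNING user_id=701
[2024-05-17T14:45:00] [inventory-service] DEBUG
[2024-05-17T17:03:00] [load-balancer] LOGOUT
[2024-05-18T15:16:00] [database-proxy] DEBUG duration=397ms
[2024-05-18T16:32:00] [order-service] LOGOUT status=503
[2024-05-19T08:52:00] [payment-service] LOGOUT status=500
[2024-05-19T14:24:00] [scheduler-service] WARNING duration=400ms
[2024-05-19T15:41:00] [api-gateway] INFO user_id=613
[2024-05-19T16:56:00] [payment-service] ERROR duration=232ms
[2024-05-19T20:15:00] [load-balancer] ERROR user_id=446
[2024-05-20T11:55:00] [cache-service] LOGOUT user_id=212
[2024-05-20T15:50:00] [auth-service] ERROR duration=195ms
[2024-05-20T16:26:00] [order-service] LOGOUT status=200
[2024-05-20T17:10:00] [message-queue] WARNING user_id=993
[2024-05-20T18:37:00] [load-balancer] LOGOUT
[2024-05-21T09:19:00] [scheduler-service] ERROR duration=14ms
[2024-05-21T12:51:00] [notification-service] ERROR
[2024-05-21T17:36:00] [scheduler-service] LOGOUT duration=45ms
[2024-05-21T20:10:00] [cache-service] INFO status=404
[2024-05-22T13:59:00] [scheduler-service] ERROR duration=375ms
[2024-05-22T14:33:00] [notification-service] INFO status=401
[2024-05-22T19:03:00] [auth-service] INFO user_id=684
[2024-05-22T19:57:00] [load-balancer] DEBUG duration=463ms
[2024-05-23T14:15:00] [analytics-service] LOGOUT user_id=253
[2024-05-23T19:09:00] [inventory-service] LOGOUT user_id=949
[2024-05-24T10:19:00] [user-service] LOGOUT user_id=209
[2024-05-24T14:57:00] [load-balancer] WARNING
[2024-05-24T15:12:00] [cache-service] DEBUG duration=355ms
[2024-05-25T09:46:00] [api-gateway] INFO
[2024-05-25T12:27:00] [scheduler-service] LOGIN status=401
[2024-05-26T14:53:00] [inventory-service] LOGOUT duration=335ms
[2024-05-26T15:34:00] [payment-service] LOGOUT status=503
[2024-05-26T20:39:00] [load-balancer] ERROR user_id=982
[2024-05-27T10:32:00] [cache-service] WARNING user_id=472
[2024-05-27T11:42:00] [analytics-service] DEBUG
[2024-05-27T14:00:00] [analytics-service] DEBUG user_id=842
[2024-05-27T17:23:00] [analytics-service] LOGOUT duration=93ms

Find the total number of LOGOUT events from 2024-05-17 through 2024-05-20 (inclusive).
6

To filter by date range:

1. Date range: 2024-05-17 through 2024-05-20, both dates inclusive
2. Filter for LOGOUT events whose date falls in this range
3. Count matching events: 6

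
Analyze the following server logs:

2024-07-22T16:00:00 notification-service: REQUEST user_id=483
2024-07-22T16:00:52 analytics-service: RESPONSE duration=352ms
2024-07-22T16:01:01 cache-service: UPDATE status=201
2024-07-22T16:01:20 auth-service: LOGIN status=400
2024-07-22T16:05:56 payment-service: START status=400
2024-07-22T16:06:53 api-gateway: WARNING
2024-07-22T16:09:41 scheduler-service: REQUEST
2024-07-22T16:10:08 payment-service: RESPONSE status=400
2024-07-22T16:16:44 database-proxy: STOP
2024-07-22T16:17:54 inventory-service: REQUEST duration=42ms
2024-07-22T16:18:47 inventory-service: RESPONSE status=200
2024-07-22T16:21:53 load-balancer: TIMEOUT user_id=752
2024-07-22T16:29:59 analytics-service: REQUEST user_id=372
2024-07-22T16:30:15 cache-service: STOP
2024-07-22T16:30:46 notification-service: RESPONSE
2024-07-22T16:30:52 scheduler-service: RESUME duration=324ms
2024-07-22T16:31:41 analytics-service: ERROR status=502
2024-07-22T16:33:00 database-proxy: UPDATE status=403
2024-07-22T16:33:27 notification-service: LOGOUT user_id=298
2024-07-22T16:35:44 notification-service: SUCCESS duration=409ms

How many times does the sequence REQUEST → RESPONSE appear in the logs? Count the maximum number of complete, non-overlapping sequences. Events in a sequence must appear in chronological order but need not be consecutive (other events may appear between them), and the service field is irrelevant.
4

To count sequences:

1. Look for pattern: REQUEST → RESPONSE
2. Greedily scan the log in chronological order, matching each sequence element in turn (ignoring service)
3. Each time the full pattern completes, increment the count and restart matching from the next event
4. Complete non-overlapping sequences found: 4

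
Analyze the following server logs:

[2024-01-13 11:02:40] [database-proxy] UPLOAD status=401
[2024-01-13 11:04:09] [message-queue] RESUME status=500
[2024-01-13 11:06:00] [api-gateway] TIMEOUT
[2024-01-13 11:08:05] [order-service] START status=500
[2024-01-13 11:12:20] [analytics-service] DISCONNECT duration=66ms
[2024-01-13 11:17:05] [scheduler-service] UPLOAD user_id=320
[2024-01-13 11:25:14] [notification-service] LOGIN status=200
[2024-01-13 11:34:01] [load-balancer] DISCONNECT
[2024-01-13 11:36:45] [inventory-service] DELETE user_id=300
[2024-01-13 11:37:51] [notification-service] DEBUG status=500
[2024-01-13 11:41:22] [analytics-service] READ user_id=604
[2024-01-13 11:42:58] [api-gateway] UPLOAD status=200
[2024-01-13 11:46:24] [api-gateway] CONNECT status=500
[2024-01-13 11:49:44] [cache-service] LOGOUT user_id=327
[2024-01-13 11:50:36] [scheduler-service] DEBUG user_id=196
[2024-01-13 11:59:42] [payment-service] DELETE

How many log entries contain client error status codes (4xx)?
1

To find matching entries:

1. Pattern to match: client error status codes (4xx)
2. Scan each log entry for the pattern
3. Count matches: 1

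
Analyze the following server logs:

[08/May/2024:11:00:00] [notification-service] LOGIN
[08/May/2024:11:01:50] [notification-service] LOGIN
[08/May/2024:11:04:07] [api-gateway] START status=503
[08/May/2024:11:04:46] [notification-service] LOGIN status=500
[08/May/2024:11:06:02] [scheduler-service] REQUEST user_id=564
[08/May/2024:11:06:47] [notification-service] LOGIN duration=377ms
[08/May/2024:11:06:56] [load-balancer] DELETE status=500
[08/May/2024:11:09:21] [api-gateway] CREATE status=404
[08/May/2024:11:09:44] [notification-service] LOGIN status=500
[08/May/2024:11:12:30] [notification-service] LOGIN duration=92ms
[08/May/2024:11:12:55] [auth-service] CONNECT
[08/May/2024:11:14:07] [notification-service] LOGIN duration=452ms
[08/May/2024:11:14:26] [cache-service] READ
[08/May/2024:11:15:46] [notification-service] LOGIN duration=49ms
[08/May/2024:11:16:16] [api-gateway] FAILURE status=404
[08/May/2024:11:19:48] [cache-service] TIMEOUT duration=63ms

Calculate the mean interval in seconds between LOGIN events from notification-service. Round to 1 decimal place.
135.1

To calculate average interval:

1. Find all LOGIN events for notification-service in order
2. Calculate time gaps between consecutive events
3. Compute mean of gaps: 946 / 7 = 135.1 seconds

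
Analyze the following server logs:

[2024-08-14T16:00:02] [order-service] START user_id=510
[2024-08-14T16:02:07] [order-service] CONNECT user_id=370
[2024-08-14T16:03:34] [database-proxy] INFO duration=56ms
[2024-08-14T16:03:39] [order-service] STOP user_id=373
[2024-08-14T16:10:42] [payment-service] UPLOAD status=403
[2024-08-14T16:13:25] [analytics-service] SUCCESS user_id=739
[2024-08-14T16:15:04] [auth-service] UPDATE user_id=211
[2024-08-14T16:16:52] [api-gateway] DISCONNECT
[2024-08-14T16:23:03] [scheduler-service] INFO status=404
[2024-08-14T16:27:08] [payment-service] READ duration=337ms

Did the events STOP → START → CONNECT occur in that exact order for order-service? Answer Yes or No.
No

To verify sequence order:

1. Find all events in sequence STOP → START → CONNECT for order-service
2. Extract their timestamps
3. Check if timestamps are in ascending order
4. Result: No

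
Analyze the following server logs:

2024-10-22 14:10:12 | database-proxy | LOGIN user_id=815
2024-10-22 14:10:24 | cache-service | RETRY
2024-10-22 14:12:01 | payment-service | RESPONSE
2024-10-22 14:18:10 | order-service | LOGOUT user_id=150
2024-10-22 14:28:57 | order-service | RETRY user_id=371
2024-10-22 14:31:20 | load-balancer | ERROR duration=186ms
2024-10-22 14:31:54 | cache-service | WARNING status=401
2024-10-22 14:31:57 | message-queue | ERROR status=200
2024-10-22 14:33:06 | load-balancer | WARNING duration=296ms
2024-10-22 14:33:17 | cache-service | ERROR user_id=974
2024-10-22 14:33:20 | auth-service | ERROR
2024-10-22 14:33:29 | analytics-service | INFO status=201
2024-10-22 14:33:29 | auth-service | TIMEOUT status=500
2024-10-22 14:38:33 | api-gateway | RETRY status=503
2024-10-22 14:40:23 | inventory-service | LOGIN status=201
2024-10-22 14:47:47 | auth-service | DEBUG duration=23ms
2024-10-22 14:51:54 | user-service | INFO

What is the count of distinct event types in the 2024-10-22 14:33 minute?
4

To count unique event types:

1. Filter events in the minute starting at 2024-10-22 14:33
2. Extract event types from matching entries
3. Count unique types: 4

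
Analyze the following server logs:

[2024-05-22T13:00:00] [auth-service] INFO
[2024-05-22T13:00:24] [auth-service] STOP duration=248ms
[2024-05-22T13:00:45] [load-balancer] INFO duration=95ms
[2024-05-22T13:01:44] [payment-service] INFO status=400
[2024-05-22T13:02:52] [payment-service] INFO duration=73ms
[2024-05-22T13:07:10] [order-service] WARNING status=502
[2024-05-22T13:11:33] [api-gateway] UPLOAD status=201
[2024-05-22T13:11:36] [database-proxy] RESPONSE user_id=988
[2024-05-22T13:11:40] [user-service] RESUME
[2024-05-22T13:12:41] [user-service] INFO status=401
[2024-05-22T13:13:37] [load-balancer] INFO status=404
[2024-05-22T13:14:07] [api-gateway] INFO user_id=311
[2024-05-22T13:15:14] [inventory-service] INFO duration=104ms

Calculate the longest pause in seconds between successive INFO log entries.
589

To find the longest gap:

1. Extract all INFO events in chronological order
2. Calculate time differences between consecutive events
3. Find the maximum difference
4. Longest gap: 589 seconds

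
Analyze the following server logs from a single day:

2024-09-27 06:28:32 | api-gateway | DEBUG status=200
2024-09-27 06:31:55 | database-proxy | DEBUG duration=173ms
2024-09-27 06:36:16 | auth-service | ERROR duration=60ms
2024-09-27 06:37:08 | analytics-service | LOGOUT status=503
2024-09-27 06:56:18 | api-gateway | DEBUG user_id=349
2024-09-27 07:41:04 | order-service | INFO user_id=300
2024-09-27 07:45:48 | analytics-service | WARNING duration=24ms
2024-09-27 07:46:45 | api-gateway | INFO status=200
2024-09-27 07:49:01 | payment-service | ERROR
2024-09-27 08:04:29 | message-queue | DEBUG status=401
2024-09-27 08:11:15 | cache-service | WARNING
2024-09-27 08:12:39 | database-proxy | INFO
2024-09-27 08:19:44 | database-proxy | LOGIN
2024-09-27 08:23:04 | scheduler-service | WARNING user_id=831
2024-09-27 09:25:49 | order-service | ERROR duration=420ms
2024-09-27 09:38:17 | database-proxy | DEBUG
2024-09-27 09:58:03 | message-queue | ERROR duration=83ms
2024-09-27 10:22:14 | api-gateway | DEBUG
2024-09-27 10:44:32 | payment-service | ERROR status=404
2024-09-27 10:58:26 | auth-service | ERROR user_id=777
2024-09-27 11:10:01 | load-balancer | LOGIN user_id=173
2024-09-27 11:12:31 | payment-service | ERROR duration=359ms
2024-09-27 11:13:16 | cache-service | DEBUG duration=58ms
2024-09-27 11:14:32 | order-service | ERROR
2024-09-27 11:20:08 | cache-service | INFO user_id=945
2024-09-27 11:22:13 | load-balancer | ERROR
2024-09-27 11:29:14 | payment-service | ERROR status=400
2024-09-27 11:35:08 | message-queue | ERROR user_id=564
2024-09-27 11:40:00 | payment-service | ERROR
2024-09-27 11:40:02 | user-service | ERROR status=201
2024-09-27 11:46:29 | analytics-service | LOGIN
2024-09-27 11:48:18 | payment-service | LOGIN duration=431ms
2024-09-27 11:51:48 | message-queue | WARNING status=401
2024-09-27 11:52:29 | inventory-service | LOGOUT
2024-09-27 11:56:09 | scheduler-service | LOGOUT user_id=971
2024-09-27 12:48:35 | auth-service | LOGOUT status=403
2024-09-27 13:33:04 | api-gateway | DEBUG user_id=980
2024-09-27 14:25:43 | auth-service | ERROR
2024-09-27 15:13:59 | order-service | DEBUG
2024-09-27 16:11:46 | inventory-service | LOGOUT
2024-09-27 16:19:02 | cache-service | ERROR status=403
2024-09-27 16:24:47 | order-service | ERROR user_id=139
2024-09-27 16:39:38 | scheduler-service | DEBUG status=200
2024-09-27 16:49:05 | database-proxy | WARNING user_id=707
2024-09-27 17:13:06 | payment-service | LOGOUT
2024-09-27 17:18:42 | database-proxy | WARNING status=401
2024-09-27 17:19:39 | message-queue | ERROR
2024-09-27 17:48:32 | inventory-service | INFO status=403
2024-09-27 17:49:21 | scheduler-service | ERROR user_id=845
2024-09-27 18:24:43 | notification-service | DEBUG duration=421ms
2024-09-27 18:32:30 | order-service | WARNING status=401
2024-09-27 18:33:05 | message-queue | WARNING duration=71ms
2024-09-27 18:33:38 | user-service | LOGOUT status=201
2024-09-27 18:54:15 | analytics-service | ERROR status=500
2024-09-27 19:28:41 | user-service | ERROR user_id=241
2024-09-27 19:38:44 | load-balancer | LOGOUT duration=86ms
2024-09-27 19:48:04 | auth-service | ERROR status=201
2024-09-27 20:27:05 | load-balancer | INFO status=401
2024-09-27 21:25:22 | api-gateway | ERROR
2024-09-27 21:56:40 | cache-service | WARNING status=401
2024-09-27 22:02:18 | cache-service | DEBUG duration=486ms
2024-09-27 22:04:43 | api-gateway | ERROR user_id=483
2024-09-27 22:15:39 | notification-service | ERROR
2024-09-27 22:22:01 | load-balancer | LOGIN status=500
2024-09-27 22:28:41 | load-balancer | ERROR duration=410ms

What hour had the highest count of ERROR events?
11

To find the peak hour:

1. Group all ERROR events by hour
2. Count events in each hour
3. Find hour with maximum count
4. Peak hour: 11 (with 7 events)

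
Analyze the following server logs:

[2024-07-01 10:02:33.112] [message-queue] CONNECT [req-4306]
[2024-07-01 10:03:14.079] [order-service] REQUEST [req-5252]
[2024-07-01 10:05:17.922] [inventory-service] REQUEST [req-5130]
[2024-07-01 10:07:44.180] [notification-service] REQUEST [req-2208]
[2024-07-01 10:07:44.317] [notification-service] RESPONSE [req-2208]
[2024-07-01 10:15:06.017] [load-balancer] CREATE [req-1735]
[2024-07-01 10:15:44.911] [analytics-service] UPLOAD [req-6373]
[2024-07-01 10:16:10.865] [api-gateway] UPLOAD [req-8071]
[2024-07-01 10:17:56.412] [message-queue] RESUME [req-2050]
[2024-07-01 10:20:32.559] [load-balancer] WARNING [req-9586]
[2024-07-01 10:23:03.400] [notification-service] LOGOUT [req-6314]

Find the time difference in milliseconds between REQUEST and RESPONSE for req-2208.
137

To calculate latency:

1. Find REQUEST with id req-2208: 2024-07-01 10:07:44.180
2. Find RESPONSE with id req-2208: 2024-07-01 10:07:44.317
3. Latency: 2024-07-01 10:07:44.317 - 2024-07-01 10:07:44.180 = 137ms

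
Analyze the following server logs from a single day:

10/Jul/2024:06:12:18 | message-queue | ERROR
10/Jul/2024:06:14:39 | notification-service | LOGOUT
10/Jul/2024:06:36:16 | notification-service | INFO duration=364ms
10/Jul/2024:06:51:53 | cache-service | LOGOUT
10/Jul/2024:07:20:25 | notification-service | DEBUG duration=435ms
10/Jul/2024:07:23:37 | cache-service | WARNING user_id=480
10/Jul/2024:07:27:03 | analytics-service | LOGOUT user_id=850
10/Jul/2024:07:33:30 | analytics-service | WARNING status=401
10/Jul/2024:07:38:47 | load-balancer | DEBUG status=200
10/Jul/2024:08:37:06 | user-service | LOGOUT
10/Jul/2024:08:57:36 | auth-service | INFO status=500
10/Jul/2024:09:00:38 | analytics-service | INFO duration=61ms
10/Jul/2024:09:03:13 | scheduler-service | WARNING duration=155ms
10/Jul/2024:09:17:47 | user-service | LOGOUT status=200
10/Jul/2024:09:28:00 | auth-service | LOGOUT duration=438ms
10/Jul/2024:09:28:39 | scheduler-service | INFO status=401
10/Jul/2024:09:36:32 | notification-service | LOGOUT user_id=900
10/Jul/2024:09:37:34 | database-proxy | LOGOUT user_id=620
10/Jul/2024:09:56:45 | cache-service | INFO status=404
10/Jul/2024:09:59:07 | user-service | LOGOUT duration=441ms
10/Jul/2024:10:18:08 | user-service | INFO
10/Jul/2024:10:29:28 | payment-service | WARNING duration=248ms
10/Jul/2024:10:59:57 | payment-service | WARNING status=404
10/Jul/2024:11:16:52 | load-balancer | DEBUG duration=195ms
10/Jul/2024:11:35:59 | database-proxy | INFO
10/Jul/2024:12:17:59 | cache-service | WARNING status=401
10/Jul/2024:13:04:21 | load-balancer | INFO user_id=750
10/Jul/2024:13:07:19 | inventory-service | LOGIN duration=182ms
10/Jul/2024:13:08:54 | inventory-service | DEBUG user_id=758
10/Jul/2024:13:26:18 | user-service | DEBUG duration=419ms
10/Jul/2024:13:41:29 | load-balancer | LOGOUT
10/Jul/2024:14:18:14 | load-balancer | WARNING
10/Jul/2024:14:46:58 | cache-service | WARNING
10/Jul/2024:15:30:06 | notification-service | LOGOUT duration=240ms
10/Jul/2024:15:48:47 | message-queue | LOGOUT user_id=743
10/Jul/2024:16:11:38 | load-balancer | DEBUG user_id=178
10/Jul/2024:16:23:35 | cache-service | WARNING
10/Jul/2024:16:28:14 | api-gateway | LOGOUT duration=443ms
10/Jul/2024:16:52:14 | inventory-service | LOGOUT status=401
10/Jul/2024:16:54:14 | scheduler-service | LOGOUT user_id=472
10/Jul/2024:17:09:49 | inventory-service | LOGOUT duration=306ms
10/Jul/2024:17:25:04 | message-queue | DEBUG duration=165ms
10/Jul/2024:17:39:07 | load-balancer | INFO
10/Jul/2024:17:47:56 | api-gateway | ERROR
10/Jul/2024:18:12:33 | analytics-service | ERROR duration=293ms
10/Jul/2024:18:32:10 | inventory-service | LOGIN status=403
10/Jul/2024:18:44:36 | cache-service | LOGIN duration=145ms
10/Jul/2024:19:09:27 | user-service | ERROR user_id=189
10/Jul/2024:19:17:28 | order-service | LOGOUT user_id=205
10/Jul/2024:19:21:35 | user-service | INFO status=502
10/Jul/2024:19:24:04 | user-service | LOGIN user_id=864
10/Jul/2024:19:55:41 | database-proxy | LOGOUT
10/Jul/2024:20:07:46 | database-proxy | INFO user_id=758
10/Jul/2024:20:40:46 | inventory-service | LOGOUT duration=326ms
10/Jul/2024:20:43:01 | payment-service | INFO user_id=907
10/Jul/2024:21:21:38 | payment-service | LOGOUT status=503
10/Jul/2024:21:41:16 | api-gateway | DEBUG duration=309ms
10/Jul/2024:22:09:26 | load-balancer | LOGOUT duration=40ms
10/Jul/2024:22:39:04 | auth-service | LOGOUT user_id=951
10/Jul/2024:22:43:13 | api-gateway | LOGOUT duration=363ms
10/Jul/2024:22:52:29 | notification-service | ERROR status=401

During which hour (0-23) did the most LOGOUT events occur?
9

To find the peak hour:

1. Group all LOGOUT events by hour
2. Count events in each hour
3. Find hour with maximum count
4. Peak hour: 9 (with 5 events)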